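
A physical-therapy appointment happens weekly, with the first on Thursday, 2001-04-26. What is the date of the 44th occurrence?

The 44th occurrence is 43 intervals after the first: 43 × 7 = 301 days after 2001-04-26.
April has 30 days — 4 days to the end of April leaves 297.
May has 31 days (266 left).
June has 30 days (236 left).
July has 31 days (205 left).
August has 31 days (174 left).
September has 30 days (144 left).
October has 31 days (113 left).
November has 30 days (83 left).
December has 31 days (52 left).
January has 31 days (21 left).
21 days into February → 2002-02-21.

2002-02-21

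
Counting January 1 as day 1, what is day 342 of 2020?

2020-12-07

January has 31 days (342 − 31 = 311 remain).
February has 29 days (311 − 29 = 282 remain).
March has 31 days (282 − 31 = 251 remain).
April has 30 days (251 − 30 = 221 remain).
May has 31 days (221 − 31 = 190 remain).
June has 30 days (190 − 30 = 160 remain).
July has 31 days (160 − 31 = 129 remain).
August has 31 days (129 − 31 = 98 remain).
September has 30 days (98 − 30 = 68 remain).
October has 31 days (68 − 31 = 37 remain).
November has 30 days (37 − 30 = 7 remain).
7 into December → December 7.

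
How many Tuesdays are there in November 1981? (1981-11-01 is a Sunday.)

4

1981-11-01 is a Sunday; the first Tuesday on or after it is 1981-11-03 (2 days later).
From 1981-11-03 to 1981-11-30 is 30 − 3 = 27 days.
27 ÷ 7 = 3 full weeks with remainder 6, so 3 more Tuesdays after the first → 4.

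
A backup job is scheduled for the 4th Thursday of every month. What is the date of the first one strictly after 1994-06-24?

1994-07-28

June 1994 starts on a Wednesday; its first Thursday is the 2nd, so the 4th Thursday is the 23rd — 1994-06-23.
That is not after 1994-06-24, so look at July 1994.
July 1994 starts on a Friday; its first Thursday is the 7th, so the 4th Thursday is the 28th — 1994-07-28.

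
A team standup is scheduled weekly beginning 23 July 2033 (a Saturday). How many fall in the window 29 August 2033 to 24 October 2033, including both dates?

Occurrences land 7·i days after 23 July 2033 for i = 0, 1, 2, …
29 August 2033 is 37 days after the start; 37 ÷ 7 = 5 remainder 2; since the remainder is 2, round up to i = 6. First occurrence in the window: #7 on 3 September 2033 (6×7 = 42 days in).
24 October 2033 is 93 days after the start; 93 ÷ 7 = 13 remainder 2. Last occurrence in the window: #14 on 22 October 2033.
Occurrences #7 through #14: 8 in total.

8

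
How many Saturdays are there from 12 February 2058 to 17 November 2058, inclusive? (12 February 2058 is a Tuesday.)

12 February 2058 is a Tuesday; the first Saturday on or after it is 16 February 2058 (4 days later).
From 16 February 2058 to 17 November 2058: 12 + 31 + 30 + 31 + 30 + 31 + 31 + 30 + 31 + 17 = 274 days (rest of February, March, April, May, June, July, August, September, October, November).
274 ÷ 7 = 39 full weeks with remainder 1, so 39 more Saturdays after the first → 40.

40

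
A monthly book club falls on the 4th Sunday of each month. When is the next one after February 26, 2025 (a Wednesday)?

February 2025 starts on a Saturday; its first Sunday is the 2nd, so the 4th Sunday is the 23rd — February 23, 2025.
That is not after February 26, 2025, so look at March 2025.
March 2025 starts on a Saturday; its first Sunday is the 2nd, so the 4th Sunday is the 23rd — March 23, 2025.

March 23, 2025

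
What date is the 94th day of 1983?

January has 31 days (94 − 31 = 63 remain).
February has 28 days (63 − 28 = 35 remain).
March has 31 days (35 − 31 = 4 remain).
4 into April → April 4.

4 April 1983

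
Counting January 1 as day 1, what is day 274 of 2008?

January has 31 days (274 − 31 = 243 remain).
February has 29 days (243 − 29 = 214 remain).
March has 31 days (214 − 31 = 183 remain).
April has 30 days (183 − 30 = 153 remain).
May has 31 days (153 − 31 = 122 remain).
June has 30 days (122 − 30 = 92 remain).
July has 31 days (92 − 31 = 61 remain).
August has 31 days (61 − 31 = 30 remain).
30 into September → September 30.

30 September 2008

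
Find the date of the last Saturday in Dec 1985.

Dec 28, 1985

Dec 1985 begins on a Sunday, so the first Saturday is Dec 7 (6 days later).
Dec 1985 has 31 days. Adding weeks: 7, 14, 21, 28 — the last one ≤ 31 is the 28th.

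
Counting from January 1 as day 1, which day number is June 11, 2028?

Days in months before June: 31 + 29 + 31 + 30 + 31 = 152.
Plus 11 days into June → day 163.

163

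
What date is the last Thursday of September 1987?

September 1987 begins on a Tuesday, so the first Thursday is September 3 (2 days later).
September 1987 has 30 days. Adding weeks: 3, 10, 17, 24 — the last one ≤ 30 is the 24th.

24 September 1987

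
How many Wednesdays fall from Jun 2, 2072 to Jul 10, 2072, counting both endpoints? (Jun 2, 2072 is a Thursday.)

5

Jun 2, 2072 is a Thursday; the first Wednesday on or after it is Jun 8, 2072 (6 days later).
From Jun 8, 2072 to Jul 10, 2072: 22 + 10 = 32 days (rest of Jun, Jul).
32 ÷ 7 = 4 full weeks with remainder 4, so 4 more Wednesdays after the first → 5.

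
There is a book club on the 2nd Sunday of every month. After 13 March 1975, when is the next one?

13 April 1975

March 1975 starts on a Saturday; its first Sunday is the 2nd, so the 2nd Sunday is the 9th — 9 March 1975.
That is not after 13 March 1975, so look at April 1975.
April 1975 starts on a Tuesday; its first Sunday is the 6th, so the 2nd Sunday is the 13th — 13 April 1975.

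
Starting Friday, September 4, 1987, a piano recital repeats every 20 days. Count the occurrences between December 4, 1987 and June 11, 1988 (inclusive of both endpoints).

10

Occurrences land 20·i days after September 4, 1987 for i = 0, 1, 2, …
December 4, 1987 is 91 days after the start; 91 ÷ 20 = 4 remainder 11; since the remainder is 11, round up to i = 5. First occurrence in the window: #6 on December 13, 1987 (5×20 = 100 days in).
June 11, 1988 is 281 days after the start; 281 ÷ 20 = 14 remainder 1. Last occurrence in the window: #15 on June 10, 1988.
Occurrences #6 through #15: 10 in total.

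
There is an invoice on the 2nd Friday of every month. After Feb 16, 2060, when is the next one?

Feb 2060 starts on a Sunday; its first Friday is the 6th, so the 2nd Friday is the 13th — Feb 13, 2060.
That is not after Feb 16, 2060, so look at Mar 2060.
Mar 2060 starts on a Monday; its first Friday is the 5th, so the 2nd Friday is the 12th — Mar 12, 2060.

Mar 12, 2060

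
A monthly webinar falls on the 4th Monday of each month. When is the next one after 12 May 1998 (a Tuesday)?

25 May 1998

May 1998 starts on a Friday; its first Monday is the 4th, so the 4th Monday is the 25th — 25 May 1998.
25 May 1998 is after 12 May 1998, so that is the next one.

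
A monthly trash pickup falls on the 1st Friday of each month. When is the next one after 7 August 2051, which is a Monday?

August 2051 starts on a Tuesday, so its 1st Friday is 4 August 2051 (3 days in).
That is not after 7 August 2051, so look at September 2051.
September 2051 starts on a Friday, so its 1st Friday is 1 September 2051.

1 September 2051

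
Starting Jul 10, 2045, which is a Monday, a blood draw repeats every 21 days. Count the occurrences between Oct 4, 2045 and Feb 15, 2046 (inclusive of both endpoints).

6

Occurrences land 21·i days after Jul 10, 2045 for i = 0, 1, 2, …
Oct 4, 2045 is 86 days after the start; 86 ÷ 21 = 4 remainder 2; since the remainder is 2, round up to i = 5. First occurrence in the window: #6 on Oct 23, 2045 (5×21 = 105 days in).
Feb 15, 2046 is 220 days after the start; 220 ÷ 21 = 10 remainder 10. Last occurrence in the window: #11 on Feb 5, 2046.
Occurrences #6 through #11: 6 in total.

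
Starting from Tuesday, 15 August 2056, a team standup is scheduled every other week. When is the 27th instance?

14 August 2057

The 27th occurrence is 26 intervals after the first: 26 × 14 = 364 days after 15 August 2056.
August has 31 days — 16 days to the end of August leaves 348.
September has 30 days (318 left).
October has 31 days (287 left).
November has 30 days (257 left).
December has 31 days (226 left).
January has 31 days (195 left).
February has 28 days (167 left).
March has 31 days (136 left).
April has 30 days (106 left).
May has 31 days (75 left).
June has 30 days (45 left).
July has 31 days (14 left).
14 days into August → 14 August 2057.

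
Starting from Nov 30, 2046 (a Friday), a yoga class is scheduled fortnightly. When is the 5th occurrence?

The 5th occurrence is 4 intervals after the first: 4 × 14 = 56 days after Nov 30, 2046.
Nov has 30 days — 0 days to the end of Nov leaves 56.
Dec has 31 days (25 left).
25 days into Jan → Jan 25, 2047.

Jan 25, 2047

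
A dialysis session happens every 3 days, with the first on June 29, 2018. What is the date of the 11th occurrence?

July 29, 2018

The 11th occurrence is 10 intervals after the first: 10 × 3 = 30 days after June 29, 2018.
June has 30 days — 1 day to the end of June leaves 29.
29 days into July → July 29, 2018.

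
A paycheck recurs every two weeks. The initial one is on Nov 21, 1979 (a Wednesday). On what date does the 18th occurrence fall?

Jul 16, 1980

The 18th occurrence is 17 intervals after the first: 17 × 14 = 238 days after Nov 21, 1979.
Nov has 30 days — 9 days to the end of Nov leaves 229.
Dec has 31 days (198 left).
Jan has 31 days (167 left).
Feb has 29 days (138 left).
Mar has 31 days (107 left).
Apr has 30 days (77 left).
May has 31 days (46 left).
Jun has 30 days (16 left).
16 days into Jul → Jul 16, 1980.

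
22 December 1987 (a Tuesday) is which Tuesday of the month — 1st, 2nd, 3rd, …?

4th

Day 22 falls in week ⌈22/7⌉ of the month.
Days 1–7 hold the 1st Tuesday, 8–14 the 2nd, 15–21 the 3rd, 22–28 the 4th, 29–31 the 5th.
22 is in the range for the 4th.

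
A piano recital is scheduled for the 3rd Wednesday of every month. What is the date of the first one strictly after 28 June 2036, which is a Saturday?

June 2036 starts on a Sunday; its first Wednesday is the 4th, so the 3rd Wednesday is the 18th — 18 June 2036.
That is not after 28 June 2036, so look at July 2036.
July 2036 starts on a Tuesday; its first Wednesday is the 2nd, so the 3rd Wednesday is the 16th — 16 July 2036.

16 July 2036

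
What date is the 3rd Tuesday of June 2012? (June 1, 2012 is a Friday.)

June 2012 begins on a Friday, so the first Tuesday is June 5 (4 days later).
The 3rd Tuesday is 2 weeks later: 5 + 14 = 19.

June 19, 2012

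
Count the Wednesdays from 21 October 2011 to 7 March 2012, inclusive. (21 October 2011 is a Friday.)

21 October 2011 is a Friday; the first Wednesday on or after it is 26 October 2011 (5 days later).
From 26 October 2011 to 7 March 2012: 5 + 30 + 31 + 31 + 29 + 7 = 133 days (rest of October, November, December, January, February, March).
133 ÷ 7 = 19 full weeks with remainder 0, so 19 more Wednesdays after the first → 20.

20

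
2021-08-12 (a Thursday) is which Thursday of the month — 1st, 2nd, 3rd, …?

2nd

Day 12 falls in week ⌈12/7⌉ of the month.
Days 1–7 hold the 1st Thursday, 8–14 the 2nd, 15–21 the 3rd, 22–28 the 4th, 29–31 the 5th.
12 is in the range for the 2nd.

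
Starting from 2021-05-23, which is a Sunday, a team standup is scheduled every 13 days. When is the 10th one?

The 10th occurrence is 9 intervals after the first: 9 × 13 = 117 days after 2021-05-23.
May has 31 days — 8 days to the end of May leaves 109.
June has 30 days (79 left).
July has 31 days (48 left).
August has 31 days (17 left).
17 days into September → 2021-09-17.

2021-09-17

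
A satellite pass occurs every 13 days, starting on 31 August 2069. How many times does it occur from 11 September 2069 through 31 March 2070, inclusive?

Occurrences land 13·i days after 31 August 2069 for i = 0, 1, 2, …
11 September 2069 is 11 days after the start; 11 ÷ 13 = 0 remainder 11; since the remainder is 11, round up to i = 1. First occurrence in the window: #2 on 13 September 2069 (1×13 = 13 days in).
31 March 2070 is 212 days after the start; 212 ÷ 13 = 16 remainder 4. Last occurrence in the window: #17 on 27 March 2070.
Occurrences #2 through #17: 16 in total.

16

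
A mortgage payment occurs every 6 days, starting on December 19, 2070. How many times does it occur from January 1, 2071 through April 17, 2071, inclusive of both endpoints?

Occurrences land 6·i days after December 19, 2070 for i = 0, 1, 2, …
January 1, 2071 is 13 days after the start; 13 ÷ 6 = 2 remainder 1; since the remainder is 1, round up to i = 3. First occurrence in the window: #4 on January 6, 2071 (3×6 = 18 days in).
April 17, 2071 is 119 days after the start; 119 ÷ 6 = 19 remainder 5. Last occurrence in the window: #20 on April 12, 2071.
Occurrences #4 through #20: 17 in total.

17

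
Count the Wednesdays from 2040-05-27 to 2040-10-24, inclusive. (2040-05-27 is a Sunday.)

22

2040-05-27 is a Sunday; the first Wednesday on or after it is 2040-05-30 (3 days later).
From 2040-05-30 to 2040-10-24: 1 + 30 + 31 + 31 + 30 + 24 = 147 days (rest of May, June, July, August, September, October).
147 ÷ 7 = 21 full weeks with remainder 0, so 21 more Wednesdays after the first → 22.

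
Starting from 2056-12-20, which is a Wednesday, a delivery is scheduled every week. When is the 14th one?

2057-03-21

The 14th occurrence is 13 intervals after the first: 13 × 7 = 91 days after 2056-12-20.
December has 31 days — 11 days to the end of December leaves 80.
January has 31 days (49 left).
February has 28 days (21 left).
21 days into March → 2057-03-21.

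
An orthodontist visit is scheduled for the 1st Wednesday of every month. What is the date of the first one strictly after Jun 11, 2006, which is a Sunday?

Jul 5, 2006

Jun 2006 starts on a Thursday, so its 1st Wednesday is Jun 7, 2006 (6 days in).
That is not after Jun 11, 2006, so look at Jul 2006.
Jul 2006 starts on a Saturday, so its 1st Wednesday is Jul 5, 2006 (4 days in).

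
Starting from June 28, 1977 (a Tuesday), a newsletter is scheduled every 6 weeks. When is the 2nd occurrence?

August 9, 1977

The 2nd occurrence is 1 interval after the first: 1 × 42 = 42 days after June 28, 1977.
June has 30 days — 2 days to the end of June leaves 40.
July has 31 days (9 left).
9 days into August → August 9, 1977.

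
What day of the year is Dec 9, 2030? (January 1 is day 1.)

343

Days in months before Dec: 31 + 28 + 31 + 30 + 31 + 30 + 31 + 31 + 30 + 31 + 30 = 334.
Plus 9 days into Dec → day 343.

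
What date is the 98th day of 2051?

Apr 8, 2051

Jan has 31 days (98 − 31 = 67 remain).
Feb has 28 days (67 − 28 = 39 remain).
Mar has 31 days (39 − 31 = 8 remain).
8 into Apr → Apr 8.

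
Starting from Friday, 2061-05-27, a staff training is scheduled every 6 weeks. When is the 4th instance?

The 4th occurrence is 3 intervals after the first: 3 × 42 = 126 days after 2061-05-27.
May has 31 days — 4 days to the end of May leaves 122.
June has 30 days (92 left).
July has 31 days (61 left).
August has 31 days (30 left).
30 days into September → 2061-09-30.

2061-09-30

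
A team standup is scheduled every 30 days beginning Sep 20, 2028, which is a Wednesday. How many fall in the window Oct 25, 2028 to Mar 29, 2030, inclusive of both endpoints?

Occurrences land 30·i days after Sep 20, 2028 for i = 0, 1, 2, …
Oct 25, 2028 is 35 days after the start; 35 ÷ 30 = 1 remainder 5; since the remainder is 5, round up to i = 2. First occurrence in the window: #3 on Nov 19, 2028 (2×30 = 60 days in).
Mar 29, 2030 is 555 days after the start; 555 ÷ 30 = 18 remainder 15. Last occurrence in the window: #19 on Mar 14, 2030.
Occurrences #3 through #19: 17 in total.

17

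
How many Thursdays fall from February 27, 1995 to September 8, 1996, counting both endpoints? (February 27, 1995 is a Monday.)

February 27, 1995 is a Monday; the first Thursday on or after it is March 2, 1995 (3 days later).
From March 2, 1995 to September 8, 1996: 304 + 252 = 556 days (rest of 1995, to September 8, 1996 in 1996).
556 ÷ 7 = 79 full weeks with remainder 3, so 79 more Thursdays after the first → 80.

80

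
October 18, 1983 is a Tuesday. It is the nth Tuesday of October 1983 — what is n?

Day 18 falls in week ⌈18/7⌉ of the month.
Days 1–7 hold the 1st Tuesday, 8–14 the 2nd, 15–21 the 3rd, 22–28 the 4th, 29–31 the 5th.
18 is in the range for the 3rd.

3rd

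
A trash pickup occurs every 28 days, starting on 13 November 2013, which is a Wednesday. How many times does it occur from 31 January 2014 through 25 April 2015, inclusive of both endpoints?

Occurrences land 28·i days after 13 November 2013 for i = 0, 1, 2, …
31 January 2014 is 79 days after the start; 79 ÷ 28 = 2 remainder 23; since the remainder is 23, round up to i = 3. First occurrence in the window: #4 on 5 February 2014 (3×28 = 84 days in).
25 April 2015 is 528 days after the start; 528 ÷ 28 = 18 remainder 24. Last occurrence in the window: #19 on 1 April 2015.
Occurrences #4 through #19: 16 in total.

16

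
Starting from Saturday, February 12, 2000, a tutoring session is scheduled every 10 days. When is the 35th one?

The 35th occurrence is 34 intervals after the first: 34 × 10 = 340 days after February 12, 2000.
February has 29 days — 17 days to the end of February leaves 323.
March has 31 days (292 left).
April has 30 days (262 left).
May has 31 days (231 left).
June has 30 days (201 left).
July has 31 days (170 left).
August has 31 days (139 left).
September has 30 days (109 left).
October has 31 days (78 left).
November has 30 days (48 left).
December has 31 days (17 left).
17 days into January → January 17, 2001.

January 17, 2001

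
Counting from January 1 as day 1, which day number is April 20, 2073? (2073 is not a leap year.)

Days in months before April: 31 + 28 + 31 = 90.
Plus 20 days into April → day 110.

110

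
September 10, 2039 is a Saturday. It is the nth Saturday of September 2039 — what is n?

Day 10 falls in week ⌈10/7⌉ of the month.
Days 1–7 hold the 1st Saturday, 8–14 the 2nd, 15–21 the 3rd, 22–28 the 4th, 29–31 the 5th.
10 is in the range for the 2nd.

2nd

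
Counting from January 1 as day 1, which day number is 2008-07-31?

213

Days in months before July: 31 + 29 + 31 + 30 + 31 + 30 = 182.
Plus 31 days into July → day 213.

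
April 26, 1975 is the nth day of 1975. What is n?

116

Days in months before April: 31 + 28 + 31 = 90.
Plus 26 days into April → day 116.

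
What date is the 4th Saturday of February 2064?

23 February 2064

The first Saturday of February 2064 is February 2.
The 4th Saturday is 3 weeks later: 2 + 21 = 23.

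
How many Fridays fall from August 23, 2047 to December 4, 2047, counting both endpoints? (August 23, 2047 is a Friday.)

15

August 23, 2047 is a Friday; the first Friday on or after it is August 23, 2047.
From August 23, 2047 to December 4, 2047: 8 + 30 + 31 + 30 + 4 = 103 days (rest of August, September, October, November, December).
103 ÷ 7 = 14 full weeks with remainder 5, so 14 more Fridays after the first → 15.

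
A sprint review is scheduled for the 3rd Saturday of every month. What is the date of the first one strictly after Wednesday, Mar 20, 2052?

Mar 2052 starts on a Friday; its first Saturday is the 2nd, so the 3rd Saturday is the 16th — Mar 16, 2052.
That is not after Mar 20, 2052, so look at Apr 2052.
Apr 2052 starts on a Monday; its first Saturday is the 6th, so the 3rd Saturday is the 20th — Apr 20, 2052.

Apr 20, 2052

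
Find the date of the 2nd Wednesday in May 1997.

14 May 1997

The first Wednesday of May 1997 is May 7.
The 2nd Wednesday is 1 weeks later: 7 + 7 = 14.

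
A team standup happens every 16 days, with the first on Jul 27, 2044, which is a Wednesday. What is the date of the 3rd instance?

The 3rd occurrence is 2 intervals after the first: 2 × 16 = 32 days after Jul 27, 2044.
Jul has 31 days — 4 days to the end of Jul leaves 28.
28 days into Aug → Aug 28, 2044.

Aug 28, 2044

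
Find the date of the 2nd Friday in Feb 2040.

Feb 2040 begins on a Wednesday, so the first Friday is Feb 3 (2 days later).
The 2nd Friday is 1 weeks later: 3 + 7 = 10.

Feb 10, 2040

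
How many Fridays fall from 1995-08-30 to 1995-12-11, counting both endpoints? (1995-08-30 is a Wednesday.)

15

1995-08-30 is a Wednesday; the first Friday on or after it is 1995-09-01 (2 days later).
From 1995-09-01 to 1995-12-11: 29 + 31 + 30 + 11 = 101 days (rest of September, October, November, December).
101 ÷ 7 = 14 full weeks with remainder 3, so 14 more Fridays after the first → 15.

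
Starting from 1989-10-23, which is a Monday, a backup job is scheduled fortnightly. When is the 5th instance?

1989-12-18

The 5th occurrence is 4 intervals after the first: 4 × 14 = 56 days after 1989-10-23.
October has 31 days — 8 days to the end of October leaves 48.
November has 30 days (18 left).
18 days into December → 1989-12-18.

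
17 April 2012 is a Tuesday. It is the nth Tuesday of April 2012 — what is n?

3rd

Day 17 falls in week ⌈17/7⌉ of the month.
Days 1–7 hold the 1st Tuesday, 8–14 the 2nd, 15–21 the 3rd, 22–28 the 4th, 29–31 the 5th.
17 is in the range for the 3rd.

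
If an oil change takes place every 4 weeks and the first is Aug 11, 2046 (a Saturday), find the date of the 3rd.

The 3rd occurrence is 2 intervals after the first: 2 × 28 = 56 days after Aug 11, 2046.
Aug has 31 days — 20 days to the end of Aug leaves 36.
Sep has 30 days (6 left).
6 days into Oct → Oct 6, 2046.

Oct 6, 2046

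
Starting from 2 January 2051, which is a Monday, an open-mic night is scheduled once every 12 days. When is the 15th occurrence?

The 15th occurrence is 14 intervals after the first: 14 × 12 = 168 days after 2 January 2051.
January has 31 days — 29 days to the end of January leaves 139.
February has 28 days (111 left).
March has 31 days (80 left).
April has 30 days (50 left).
May has 31 days (19 left).
19 days into June → 19 June 2051.

19 June 2051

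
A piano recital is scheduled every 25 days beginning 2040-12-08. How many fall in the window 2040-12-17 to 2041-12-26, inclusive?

Occurrences land 25·i days after 2040-12-08 for i = 0, 1, 2, …
2040-12-17 is 9 days after the start; 9 ÷ 25 = 0 remainder 9; since the remainder is 9, round up to i = 1. First occurrence in the window: #2 on 2041-01-02 (1×25 = 25 days in).
2041-12-26 is 383 days after the start; 383 ÷ 25 = 15 remainder 8. Last occurrence in the window: #16 on 2041-12-18.
Occurrences #2 through #16: 15 in total.

15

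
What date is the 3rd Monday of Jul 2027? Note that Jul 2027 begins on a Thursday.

Jul 2027 begins on a Thursday, so the first Monday is Jul 5 (4 days later).
The 3rd Monday is 2 weeks later: 5 + 14 = 19.

Jul 19, 2027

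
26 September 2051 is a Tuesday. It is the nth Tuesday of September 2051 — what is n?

4th

Day 26 falls in week ⌈26/7⌉ of the month.
Days 1–7 hold the 1st Tuesday, 8–14 the 2nd, 15–21 the 3rd, 22–28 the 4th, 29–31 the 5th.
26 is in the range for the 4th.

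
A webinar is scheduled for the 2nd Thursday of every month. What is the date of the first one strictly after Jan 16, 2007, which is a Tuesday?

Jan 2007 starts on a Monday; its first Thursday is the 4th, so the 2nd Thursday is the 11th — Jan 11, 2007.
That is not after Jan 16, 2007, so look at Feb 2007.
Feb 2007 starts on a Thursday; its first Thursday is the 1st, so the 2nd Thursday is the 8th — Feb 8, 2007.

Feb 8, 2007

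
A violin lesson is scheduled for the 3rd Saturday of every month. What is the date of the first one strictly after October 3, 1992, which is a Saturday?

October 17, 1992

October 1992 starts on a Thursday; its first Saturday is the 3rd, so the 3rd Saturday is the 17th — October 17, 1992.
October 17, 1992 is after October 3, 1992, so that is the next one.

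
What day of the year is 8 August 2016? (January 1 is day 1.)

221

Days in months before August: 31 + 29 + 31 + 30 + 31 + 30 + 31 = 213.
Plus 8 days into August → day 221.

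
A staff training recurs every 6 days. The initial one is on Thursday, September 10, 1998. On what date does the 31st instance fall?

The 31st occurrence is 30 intervals after the first: 30 × 6 = 180 days after September 10, 1998.
September has 30 days — 20 days to the end of September leaves 160.
October has 31 days (129 left).
November has 30 days (99 left).
December has 31 days (68 left).
January has 31 days (37 left).
February has 28 days (9 left).
9 days into March → March 9, 1999.

March 9, 1999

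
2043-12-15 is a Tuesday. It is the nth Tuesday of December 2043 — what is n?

3rd

Day 15 falls in week ⌈15/7⌉ of the month.
Days 1–7 hold the 1st Tuesday, 8–14 the 2nd, 15–21 the 3rd, 22–28 the 4th, 29–31 the 5th.
15 is in the range for the 3rd.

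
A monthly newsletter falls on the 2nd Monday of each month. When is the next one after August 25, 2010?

August 2010 starts on a Sunday; its first Monday is the 2nd, so the 2nd Monday is the 9th — August 9, 2010.
That is not after August 25, 2010, so look at September 2010.
September 2010 starts on a Wednesday; its first Monday is the 6th, so the 2nd Monday is the 13th — September 13, 2010.

September 13, 2010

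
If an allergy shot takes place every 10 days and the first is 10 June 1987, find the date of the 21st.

27 December 1987

The 21st occurrence is 20 intervals after the first: 20 × 10 = 200 days after 10 June 1987.
June has 30 days — 20 days to the end of June leaves 180.
July has 31 days (149 left).
August has 31 days (118 left).
September has 30 days (88 left).
October has 31 days (57 left).
November has 30 days (27 left).
27 days into December → 27 December 1987.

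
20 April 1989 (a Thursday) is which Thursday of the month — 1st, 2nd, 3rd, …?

3rd

Day 20 falls in week ⌈20/7⌉ of the month.
Days 1–7 hold the 1st Thursday, 8–14 the 2nd, 15–21 the 3rd, 22–28 the 4th, 29–31 the 5th.
20 is in the range for the 3rd.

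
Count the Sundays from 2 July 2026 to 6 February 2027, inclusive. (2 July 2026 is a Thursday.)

31

2 July 2026 is a Thursday; the first Sunday on or after it is 5 July 2026 (3 days later).
From 5 July 2026 to 6 February 2027: 26 + 31 + 30 + 31 + 30 + 31 + 31 + 6 = 216 days (rest of July, August, September, October, November, December, January, February).
216 ÷ 7 = 30 full weeks with remainder 6, so 30 more Sundays after the first → 31.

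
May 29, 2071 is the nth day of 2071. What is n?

Days in months before May: 31 + 28 + 31 + 30 = 120.
Plus 29 days into May → day 149.

149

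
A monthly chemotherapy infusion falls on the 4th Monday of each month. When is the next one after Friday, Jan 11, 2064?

Jan 28, 2064

Jan 2064 starts on a Tuesday; its first Monday is the 7th, so the 4th Monday is the 28th — Jan 28, 2064.
Jan 28, 2064 is after Jan 11, 2064, so that is the next one.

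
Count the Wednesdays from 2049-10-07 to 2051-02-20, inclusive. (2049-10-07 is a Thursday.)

2049-10-07 is a Thursday; the first Wednesday on or after it is 2049-10-13 (6 days later).
From 2049-10-13 to 2051-02-20: 79 + 365 + 51 = 495 days (rest of 2049, 2050, to 2051-02-20 in 2051).
495 ÷ 7 = 70 full weeks with remainder 5, so 70 more Wednesdays after the first → 71.

71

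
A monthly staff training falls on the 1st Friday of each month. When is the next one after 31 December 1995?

5 January 1996

December 1995 starts on a Friday, so its 1st Friday is 1 December 1995.
That is not after 31 December 1995, so look at January 1996.
January 1996 starts on a Monday, so its 1st Friday is 5 January 1996 (4 days in).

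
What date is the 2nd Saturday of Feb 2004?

The first Saturday of Feb 2004 is Feb 7.
The 2nd Saturday is 1 weeks later: 7 + 7 = 14.

Feb 14, 2004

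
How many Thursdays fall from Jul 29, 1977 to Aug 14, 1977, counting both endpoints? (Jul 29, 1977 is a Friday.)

Jul 29, 1977 is a Friday; the first Thursday on or after it is Aug 4, 1977 (6 days later).
From Aug 4, 1977 to Aug 14, 1977 is 14 − 4 = 10 days.
10 ÷ 7 = 1 full weeks with remainder 3, so 1 more Thursdays after the first → 2.

2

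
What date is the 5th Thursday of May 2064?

The first Thursday of May 2064 is May 1.
The 5th Thursday is 4 weeks later: 1 + 28 = 29.

May 29, 2064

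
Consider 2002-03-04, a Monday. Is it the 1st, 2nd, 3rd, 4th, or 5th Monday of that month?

Day 4 falls in week ⌈4/7⌉ of the month.
Days 1–7 hold the 1st Monday, 8–14 the 2nd, 15–21 the 3rd, 22–28 the 4th, 29–31 the 5th.
4 is in the range for the 1st.

1st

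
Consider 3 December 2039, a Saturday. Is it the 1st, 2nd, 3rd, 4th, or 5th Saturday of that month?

Day 3 falls in week ⌈3/7⌉ of the month.
Days 1–7 hold the 1st Saturday, 8–14 the 2nd, 15–21 the 3rd, 22–28 the 4th, 29–31 the 5th.
3 is in the range for the 1st.

1st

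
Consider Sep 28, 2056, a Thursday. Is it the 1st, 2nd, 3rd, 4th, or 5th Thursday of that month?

4th

Day 28 falls in week ⌈28/7⌉ of the month.
Days 1–7 hold the 1st Thursday, 8–14 the 2nd, 15–21 the 3rd, 22–28 the 4th, 29–31 the 5th.
28 is in the range for the 4th.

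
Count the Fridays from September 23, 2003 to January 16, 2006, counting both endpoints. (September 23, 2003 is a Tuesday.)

September 23, 2003 is a Tuesday; the first Friday on or after it is September 26, 2003 (3 days later).
From September 26, 2003 to January 16, 2006: 96 + 366 + 365 + 16 = 843 days (rest of 2003, 2004, 2005, to January 16, 2006 in 2006).
843 ÷ 7 = 120 full weeks with remainder 3, so 120 more Fridays after the first → 121.

121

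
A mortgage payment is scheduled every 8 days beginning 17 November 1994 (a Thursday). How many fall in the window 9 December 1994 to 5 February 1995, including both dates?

Occurrences land 8·i days after 17 November 1994 for i = 0, 1, 2, …
9 December 1994 is 22 days after the start; 22 ÷ 8 = 2 remainder 6; since the remainder is 6, round up to i = 3. First occurrence in the window: #4 on 11 December 1994 (3×8 = 24 days in).
5 February 1995 is 80 days after the start; 80 ÷ 8 = 10 remainder 0. Last occurrence in the window: #11 on 5 February 1995.
Occurrences #4 through #11: 8 in total.

8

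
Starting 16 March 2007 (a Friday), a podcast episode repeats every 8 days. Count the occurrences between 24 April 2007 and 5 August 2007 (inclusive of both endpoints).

13

Occurrences land 8·i days after 16 March 2007 for i = 0, 1, 2, …
24 April 2007 is 39 days after the start; 39 ÷ 8 = 4 remainder 7; since the remainder is 7, round up to i = 5. First occurrence in the window: #6 on 25 April 2007 (5×8 = 40 days in).
5 August 2007 is 142 days after the start; 142 ÷ 8 = 17 remainder 6. Last occurrence in the window: #18 on 30 July 2007.
Occurrences #6 through #18: 13 in total.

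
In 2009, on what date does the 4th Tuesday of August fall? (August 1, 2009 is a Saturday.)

August 2009 begins on a Saturday, so the first Tuesday is August 4 (3 days later).
The 4th Tuesday is 3 weeks later: 4 + 21 = 25.

2009-08-25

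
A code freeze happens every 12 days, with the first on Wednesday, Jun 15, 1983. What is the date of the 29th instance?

May 16, 1984

The 29th occurrence is 28 intervals after the first: 28 × 12 = 336 days after Jun 15, 1983.
Jun has 30 days — 15 days to the end of Jun leaves 321.
Jul has 31 days (290 left).
Aug has 31 days (259 left).
Sep has 30 days (229 left).
Oct has 31 days (198 left).
Nov has 30 days (168 left).
Dec has 31 days (137 left).
Jan has 31 days (106 left).
Feb has 29 days (77 left).
Mar has 31 days (46 left).
Apr has 30 days (16 left).
16 days into May → May 16, 1984.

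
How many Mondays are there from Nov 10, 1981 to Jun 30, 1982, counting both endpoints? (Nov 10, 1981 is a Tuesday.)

Nov 10, 1981 is a Tuesday; the first Monday on or after it is Nov 16, 1981 (6 days later).
From Nov 16, 1981 to Jun 30, 1982: 14 + 31 + 31 + 28 + 31 + 30 + 31 + 30 = 226 days (rest of Nov, Dec, Jan, Feb, Mar, Apr, May, Jun).
226 ÷ 7 = 32 full weeks with remainder 2, so 32 more Mondays after the first → 33.

33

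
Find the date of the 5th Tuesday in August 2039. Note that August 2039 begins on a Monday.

2039-08-30

August 2039 begins on a Monday, so the first Tuesday is August 2 (1 day later).
The 5th Tuesday is 4 weeks later: 2 + 28 = 30.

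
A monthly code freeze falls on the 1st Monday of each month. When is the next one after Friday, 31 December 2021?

December 2021 starts on a Wednesday, so its 1st Monday is 6 December 2021 (5 days in).
That is not after 31 December 2021, so look at January 2022.
January 2022 starts on a Saturday, so its 1st Monday is 3 January 2022 (2 days in).

3 January 2022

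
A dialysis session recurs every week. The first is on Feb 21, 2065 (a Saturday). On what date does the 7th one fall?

Apr 4, 2065

The 7th occurrence is 6 intervals after the first: 6 × 7 = 42 days after Feb 21, 2065.
Feb has 28 days — 7 days to the end of Feb leaves 35.
Mar has 31 days (4 left).
4 days into Apr → Apr 4, 2065.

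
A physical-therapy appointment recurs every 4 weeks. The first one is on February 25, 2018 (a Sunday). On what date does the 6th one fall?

July 15, 2018

The 6th occurrence is 5 intervals after the first: 5 × 28 = 140 days after February 25, 2018.
February has 28 days — 3 days to the end of February leaves 137.
March has 31 days (106 left).
April has 30 days (76 left).
May has 31 days (45 left).
June has 30 days (15 left).
15 days into July → July 15, 2018.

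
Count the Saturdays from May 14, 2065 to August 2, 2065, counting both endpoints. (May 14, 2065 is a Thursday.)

12

May 14, 2065 is a Thursday; the first Saturday on or after it is May 16, 2065 (2 days later).
From May 16, 2065 to August 2, 2065: 15 + 30 + 31 + 2 = 78 days (rest of May, June, July, August).
78 ÷ 7 = 11 full weeks with remainder 1, so 11 more Saturdays after the first → 12.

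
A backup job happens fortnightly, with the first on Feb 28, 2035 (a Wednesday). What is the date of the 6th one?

May 9, 2035

The 6th occurrence is 5 intervals after the first: 5 × 14 = 70 days after Feb 28, 2035.
Feb has 28 days — 0 days to the end of Feb leaves 70.
Mar has 31 days (39 left).
Apr has 30 days (9 left).
9 days into May → May 9, 2035.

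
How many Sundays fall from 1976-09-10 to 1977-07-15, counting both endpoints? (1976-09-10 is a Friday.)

44

1976-09-10 is a Friday; the first Sunday on or after it is 1976-09-12 (2 days later).
From 1976-09-12 to 1977-07-15: 18 + 31 + 30 + 31 + 31 + 28 + 31 + 30 + 31 + 30 + 15 = 306 days (rest of September, October, November, December, January, February, March, April, May, June, July).
306 ÷ 7 = 43 full weeks with remainder 5, so 43 more Sundays after the first → 44.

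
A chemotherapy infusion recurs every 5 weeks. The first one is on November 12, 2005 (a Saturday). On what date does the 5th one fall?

April 1, 2006

The 5th occurrence is 4 intervals after the first: 4 × 35 = 140 days after November 12, 2005.
November has 30 days — 18 days to the end of November leaves 122.
December has 31 days (91 left).
January has 31 days (60 left).
February has 28 days (32 left).
March has 31 days (1 left).
1 day into April → April 1, 2006.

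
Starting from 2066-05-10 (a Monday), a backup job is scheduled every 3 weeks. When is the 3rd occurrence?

The 3rd occurrence is 2 intervals after the first: 2 × 21 = 42 days after 2066-05-10.
May has 31 days — 21 days to the end of May leaves 21.
21 days into June → 2066-06-21.

2066-06-21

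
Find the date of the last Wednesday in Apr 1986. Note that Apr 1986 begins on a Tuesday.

Apr 1986 begins on a Tuesday, so the first Wednesday is Apr 2 (1 day later).
Apr 1986 has 30 days. Adding weeks: 2, 9, 16, 23, 30 — the last one ≤ 30 is the 30th.

Apr 30, 1986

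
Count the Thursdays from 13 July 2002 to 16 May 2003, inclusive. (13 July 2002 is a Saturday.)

13 July 2002 is a Saturday; the first Thursday on or after it is 18 July 2002 (5 days later).
From 18 July 2002 to 16 May 2003: 13 + 31 + 30 + 31 + 30 + 31 + 31 + 28 + 31 + 30 + 16 = 302 days (rest of July, August, September, October, November, December, January, February, March, April, May).
302 ÷ 7 = 43 full weeks with remainder 1, so 43 more Thursdays after the first → 44.

44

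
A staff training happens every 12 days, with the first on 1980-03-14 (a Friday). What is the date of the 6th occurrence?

1980-05-13

The 6th occurrence is 5 intervals after the first: 5 × 12 = 60 days after 1980-03-14.
March has 31 days — 17 days to the end of March leaves 43.
April has 30 days (13 left).
13 days into May → 1980-05-13.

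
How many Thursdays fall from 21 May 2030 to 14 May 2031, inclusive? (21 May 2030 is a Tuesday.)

51

21 May 2030 is a Tuesday; the first Thursday on or after it is 23 May 2030 (2 days later).
From 23 May 2030 to 14 May 2031: 222 + 134 = 356 days (rest of 2030, to 14 May 2031 in 2031).
356 ÷ 7 = 50 full weeks with remainder 6, so 50 more Thursdays after the first → 51.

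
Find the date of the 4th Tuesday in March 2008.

The first Tuesday of March 2008 is March 4.
The 4th Tuesday is 3 weeks later: 4 + 21 = 25.

March 25, 2008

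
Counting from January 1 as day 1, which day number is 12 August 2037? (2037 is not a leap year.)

224

Days in months before August: 31 + 28 + 31 + 30 + 31 + 30 + 31 = 212.
Plus 12 days into August → day 224.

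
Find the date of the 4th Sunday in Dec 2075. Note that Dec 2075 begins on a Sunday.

Dec 22, 2075

Dec 2075 begins on a Sunday, so the first Sunday is Dec 1.
The 4th Sunday is 3 weeks later: 1 + 21 = 22.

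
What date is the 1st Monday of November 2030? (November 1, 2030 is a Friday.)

November 2030 begins on a Friday, so the first Monday is November 4 (3 days later).

4 November 2030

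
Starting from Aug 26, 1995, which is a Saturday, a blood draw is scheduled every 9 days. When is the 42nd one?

The 42nd occurrence is 41 intervals after the first: 41 × 9 = 369 days after Aug 26, 1995.
Aug has 31 days — 5 days to the end of Aug leaves 364.
Sep has 30 days (334 left).
Oct has 31 days (303 left).
Nov has 30 days (273 left).
Dec has 31 days (242 left).
Jan has 31 days (211 left).
Feb has 29 days (182 left).
Mar has 31 days (151 left).
Apr has 30 days (121 left).
May has 31 days (90 left).
Jun has 30 days (60 left).
Jul has 31 days (29 left).
29 days into Aug → Aug 29, 1996.

Aug 29, 1996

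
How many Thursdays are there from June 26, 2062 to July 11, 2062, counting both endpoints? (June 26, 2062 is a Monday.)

2

June 26, 2062 is a Monday; the first Thursday on or after it is June 29, 2062 (3 days later).
From June 29, 2062 to July 11, 2062: 1 + 11 = 12 days (rest of June, July).
12 ÷ 7 = 1 full weeks with remainder 5, so 1 more Thursdays after the first → 2.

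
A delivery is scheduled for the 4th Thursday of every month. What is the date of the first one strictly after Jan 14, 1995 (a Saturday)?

Jan 1995 starts on a Sunday; its first Thursday is the 5th, so the 4th Thursday is the 26th — Jan 26, 1995.
Jan 26, 1995 is after Jan 14, 1995, so that is the next one.

Jan 26, 1995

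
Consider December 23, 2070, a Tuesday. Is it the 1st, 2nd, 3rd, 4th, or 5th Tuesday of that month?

Day 23 falls in week ⌈23/7⌉ of the month.
Days 1–7 hold the 1st Tuesday, 8–14 the 2nd, 15–21 the 3rd, 22–28 the 4th, 29–31 the 5th.
23 is in the range for the 4th.

4th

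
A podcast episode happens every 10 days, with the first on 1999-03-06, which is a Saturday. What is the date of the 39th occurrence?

The 39th occurrence is 38 intervals after the first: 38 × 10 = 380 days after 1999-03-06.
March has 31 days — 25 days to the end of March leaves 355.
April has 30 days (325 left).
May has 31 days (294 left).
June has 30 days (264 left).
July has 31 days (233 left).
August has 31 days (202 left).
September has 30 days (172 left).
October has 31 days (141 left).
November has 30 days (111 left).
December has 31 days (80 left).
January has 31 days (49 left).
February has 29 days (20 left).
20 days into March → 2000-03-20.

2000-03-20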